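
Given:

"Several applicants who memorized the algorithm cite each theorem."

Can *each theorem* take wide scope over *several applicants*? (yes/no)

Although the sentence contains a relative clause (*who memorized the algorithm*), *each theorem* is outside it, in the matrix VP.
No island intervenes, so both surface and inverse scope are derivable.

Yes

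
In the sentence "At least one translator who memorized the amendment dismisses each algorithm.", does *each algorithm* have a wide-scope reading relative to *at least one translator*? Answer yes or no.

*each algorithm* is a matrix argument; only *at least one translator* is modified by the relative clause *who memorized the amendment*, so the RC island is irrelevant to the target quantifier.
Ordinary QR to a clause-peripheral position gives the wide-scope LF for the lower DP.
The sentence is scopally ambiguous between *at least one translator* > *each algorithm* and *each algorithm* > *at least one translator*.

Yes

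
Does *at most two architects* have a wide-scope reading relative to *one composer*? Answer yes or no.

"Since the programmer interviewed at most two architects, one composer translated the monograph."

No

*at most two architects* occurs within the adjunct clause *since the programmer interviewed at most two architects*.
Adjuncts are opaque for quantifier raising; a quantifier in an adjunct stays inside it.
There is no licit LF on which *at most two architects* c-commands *one composer*.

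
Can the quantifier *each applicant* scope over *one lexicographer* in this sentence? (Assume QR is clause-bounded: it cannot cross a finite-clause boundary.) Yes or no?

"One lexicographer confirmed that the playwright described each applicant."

No

*each applicant* sits inside the finite complement clause *that the playwright described each applicant*.
QR is clause-bounded, so the finite complement is a scope island for the embedded quantifier.
Hence only narrow scope for *each applicant* (under *one lexicographer*) survives.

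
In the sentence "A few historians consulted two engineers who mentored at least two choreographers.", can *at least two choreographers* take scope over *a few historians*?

No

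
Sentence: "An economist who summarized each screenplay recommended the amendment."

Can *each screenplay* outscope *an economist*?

*each screenplay* sits inside the relative clause *who summarized each screenplay*.
Relative clauses are scope islands: a quantifier cannot QR out of a relative clause to take scope in the matrix clause.
*each screenplay* > *an economist* would require crossing that boundary, which is illicit.

No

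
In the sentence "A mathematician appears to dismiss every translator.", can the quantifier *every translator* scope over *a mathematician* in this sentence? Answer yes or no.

Yes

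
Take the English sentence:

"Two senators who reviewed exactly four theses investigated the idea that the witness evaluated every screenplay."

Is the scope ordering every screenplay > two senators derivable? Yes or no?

The DP *every screenplay* is contained in the complex NP *the idea that the witness evaluated every screenplay*.
A that-clause complement to a noun is an island; QR cannot cross the NP boundary.
So *every screenplay* cannot raise high enough to outscope *two senators*; only the surface ordering *two senators* > *every screenplay* is available.

No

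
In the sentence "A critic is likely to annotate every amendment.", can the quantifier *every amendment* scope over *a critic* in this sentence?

Yes

*every amendment* is the object of the infinitival complement of a raising predicate; raising infinitives are transparent for QR, so the two DPs are in effect clausemates.
Clause-internal QR can adjoin the lower DP above the subject, yielding the inverse reading.
The sentence is scopally ambiguous between *a critic* > *every amendment* and *every amendment* > *a critic*.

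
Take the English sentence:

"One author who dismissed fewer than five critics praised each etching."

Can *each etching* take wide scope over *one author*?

The relative clause *who dismissed fewer than five critics* modifies *one author*, but *each etching* is not inside that relative clause — it is an argument of the matrix verb.
Since no island is crossed, the inverse ordering is licensed alongside surface scope.
The sentence is scopally ambiguous between *one author* > *each etching* and *each etching* > *one author*.

Yes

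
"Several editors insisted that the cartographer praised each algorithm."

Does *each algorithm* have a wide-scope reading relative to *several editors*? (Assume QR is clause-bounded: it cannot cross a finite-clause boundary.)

*each algorithm* sits inside the finite complement clause *that the cartographer praised each algorithm*.
Under clause-bounded QR, a quantifier in an embedded finite clause cannot raise into the matrix clause.
The inverse ordering *each algorithm* > *several editors* is therefore underivable.

No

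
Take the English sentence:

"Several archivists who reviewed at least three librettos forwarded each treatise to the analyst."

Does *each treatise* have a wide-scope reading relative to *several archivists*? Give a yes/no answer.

Yes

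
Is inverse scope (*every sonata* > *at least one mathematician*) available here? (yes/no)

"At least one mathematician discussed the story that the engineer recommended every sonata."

No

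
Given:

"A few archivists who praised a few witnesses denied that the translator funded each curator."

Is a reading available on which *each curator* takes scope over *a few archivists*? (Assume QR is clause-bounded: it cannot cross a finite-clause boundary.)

No

The target quantifier *each curator* is part of the finite complement clause *that the translator funded each curator*.
Given the clause-boundedness assumption, QR cannot cross the finite CP into the matrix.
*each curator* is confined to the island and cannot take scope over *a few archivists*.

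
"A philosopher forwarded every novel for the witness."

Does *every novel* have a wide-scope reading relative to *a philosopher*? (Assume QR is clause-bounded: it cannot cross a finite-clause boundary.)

Yes

*every novel* and *a philosopher* are in the same minimal clause.
Since no island is crossed, the inverse ordering is licensed alongside surface scope.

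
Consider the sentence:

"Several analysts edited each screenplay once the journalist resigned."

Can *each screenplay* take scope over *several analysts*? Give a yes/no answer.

Yes

*each screenplay* is a matrix argument; the adjunct is an island but the target quantifier is outside it.
QR within a single clause is free, so the lower quantifier may take scope over the higher one.
Both orderings are possible: *several analysts* > *each screenplay* and *each screenplay* > *several analysts*.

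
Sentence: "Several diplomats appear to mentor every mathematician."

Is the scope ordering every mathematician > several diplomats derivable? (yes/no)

Yes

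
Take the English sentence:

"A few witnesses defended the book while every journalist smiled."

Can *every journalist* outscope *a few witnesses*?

*every journalist* sits inside the adjunct clause *while every journalist smiled*.
Since the clause is an adjunct (not a complement), the Adjunct Condition blocks QR across its edge.
So *every journalist* cannot raise high enough to outscope *a few witnesses*; only the surface ordering *a few witnesses* > *every journalist* is available.

No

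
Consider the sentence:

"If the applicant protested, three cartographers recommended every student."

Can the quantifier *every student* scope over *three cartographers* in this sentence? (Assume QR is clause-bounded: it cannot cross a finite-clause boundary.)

Yes

The adjunct island is irrelevant here — *every student* and *three cartographers* are both in the matrix clause.
No island intervenes, so both surface and inverse scope are derivable.
Both orderings are possible: *three cartographers* > *every student* and *every student* > *three cartographers*.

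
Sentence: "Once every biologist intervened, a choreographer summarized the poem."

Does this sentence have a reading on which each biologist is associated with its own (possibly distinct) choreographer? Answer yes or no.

No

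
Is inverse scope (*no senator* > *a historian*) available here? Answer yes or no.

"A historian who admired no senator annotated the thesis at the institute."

*no senator* is embedded in the relative clause *who admired no senator*.
The relative clause forms an island for QR, so the quantifier is confined to the head noun's restrictor.
The inverse ordering *no senator* > *a historian* is therefore underivable.
(Only the surface reading survives: one fixed historian with respect to all the relevant senators.)

No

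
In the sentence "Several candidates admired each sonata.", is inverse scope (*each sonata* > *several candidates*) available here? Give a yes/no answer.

Yes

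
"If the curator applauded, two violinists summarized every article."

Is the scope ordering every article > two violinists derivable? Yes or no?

Yes

The adjunct clause does not contain *every article*, which is the matrix object.
No island intervenes, so both surface and inverse scope are derivable.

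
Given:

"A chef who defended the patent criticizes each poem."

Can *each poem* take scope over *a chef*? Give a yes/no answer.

*each poem* is a matrix argument; only *a chef* is modified by the relative clause *who defended the patent*, so the RC island is irrelevant to the target quantifier.
With no island boundary between them, the object can take inverse scope over the subject via ordinary QR within the clause.
So *each poem* > *a chef* is among the available readings.

Yes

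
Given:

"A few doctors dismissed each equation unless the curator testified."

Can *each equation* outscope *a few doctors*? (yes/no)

The adjunct clause does not contain *each equation*, which is the matrix object.
Ordinary QR to a clause-peripheral position gives the wide-scope LF for the lower DP.

Yes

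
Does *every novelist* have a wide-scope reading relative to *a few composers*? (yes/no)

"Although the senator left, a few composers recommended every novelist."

Yes

The adjunct clause does not contain *every novelist*, which is the matrix object.
With no island boundary between them, the object can take inverse scope over the subject via ordinary QR within the clause.
So *every novelist* > *a few composers* is among the available readings.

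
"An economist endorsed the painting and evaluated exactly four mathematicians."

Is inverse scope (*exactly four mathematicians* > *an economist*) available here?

*exactly four mathematicians* occurs within one conjunct of the coordinate structure (*evaluated exactly four mathematicians*).
QR out of a conjunct would have to apply non-ATB, which the CSC forbids.
*exactly four mathematicians* is confined to the island and cannot take scope over *an economist*.

No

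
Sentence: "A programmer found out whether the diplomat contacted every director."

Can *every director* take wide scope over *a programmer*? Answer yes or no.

No

*every director* is embedded in the embedded question *whether the diplomat contacted every director*.
Embedded wh-clauses are opaque for QR, so the quantifier stays inside the question.
There is no licit LF on which *every director* c-commands *a programmer*.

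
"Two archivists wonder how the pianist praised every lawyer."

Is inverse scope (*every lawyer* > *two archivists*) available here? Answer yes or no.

*every lawyer* is embedded in the embedded question *how the pianist praised every lawyer*.
QR across an interrogative CP boundary is ruled out as a wh-island violation.
Hence only narrow scope for *every lawyer* (under *two archivists*) survives.

No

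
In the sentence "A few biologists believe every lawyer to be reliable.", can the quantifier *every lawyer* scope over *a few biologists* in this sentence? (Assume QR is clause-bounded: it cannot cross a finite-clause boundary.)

ECM infinitives lack a CP barrier, so *every lawyer* can QR over the matrix subject *a few biologists*.
Ordinary QR to a clause-peripheral position gives the wide-scope LF for the lower DP.
Both orderings are possible: *a few biologists* > *every lawyer* and *every lawyer* > *a few biologists*.

Yes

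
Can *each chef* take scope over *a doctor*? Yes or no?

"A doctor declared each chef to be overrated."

Yes

*each chef* is an ECM subject; ECM complements are not islands, and the embedded quantifier may take matrix scope.
Since no island is crossed, the inverse ordering is licensed alongside surface scope.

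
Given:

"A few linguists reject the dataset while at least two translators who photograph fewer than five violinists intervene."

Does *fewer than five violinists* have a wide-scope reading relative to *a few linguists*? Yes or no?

No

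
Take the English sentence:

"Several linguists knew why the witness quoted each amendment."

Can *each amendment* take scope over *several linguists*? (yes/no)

No

The target quantifier *each amendment* is part of the embedded question *why the witness quoted each amendment*.
Embedded questions are wh-islands: a quantifier inside an indirect question cannot QR into the matrix clause.
So the wide-scope reading for *each amendment* is blocked.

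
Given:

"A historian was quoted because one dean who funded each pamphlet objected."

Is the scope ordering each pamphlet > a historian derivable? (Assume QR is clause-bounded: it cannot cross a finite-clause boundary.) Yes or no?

The DP *each pamphlet* is contained in the relative clause *who funded each pamphlet*, which is itself inside the adjunct *because one dean who funded each pamphlet objected*.
The quantifier would have to escape first the RC and then the adjunct — two independent island violations.
So *each pamphlet* cannot raise to a position above *a historian*.

No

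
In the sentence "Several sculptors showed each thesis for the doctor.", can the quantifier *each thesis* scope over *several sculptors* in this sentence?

Yes

*each thesis* and *several sculptors* are in the same minimal clause.
QR within a single clause is free, so the lower quantifier may take scope over the higher one.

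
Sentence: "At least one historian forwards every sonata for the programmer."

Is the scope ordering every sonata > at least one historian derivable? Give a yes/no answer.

Yes

*every sonata* and *at least one historian* are in the same minimal clause.
With no island boundary between them, the object can take inverse scope over the subject via ordinary QR within the clause.
The sentence is scopally ambiguous between *at least one historian* > *every sonata* and *every sonata* > *at least one historian*.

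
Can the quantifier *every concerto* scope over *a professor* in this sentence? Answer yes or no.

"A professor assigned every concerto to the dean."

Yes

*every concerto* and *a professor* are in the same minimal clause.
With no island boundary between them, the object can take inverse scope over the subject via ordinary QR within the clause.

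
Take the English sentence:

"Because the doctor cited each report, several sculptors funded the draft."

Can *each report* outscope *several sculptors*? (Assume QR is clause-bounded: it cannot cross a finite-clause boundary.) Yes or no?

No

The target quantifier *each report* is part of the adjunct clause *because the doctor cited each report*.
Adjuncts are opaque for quantifier raising; a quantifier in an adjunct stays inside it.
*each report* > *several sculptors* would require crossing that boundary, which is illicit.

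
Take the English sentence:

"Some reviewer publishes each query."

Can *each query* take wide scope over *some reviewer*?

*some reviewer* and *each query* are co-arguments of the matrix verb, with nothing but a clause-internal boundary between them.
With no island boundary between them, the object can take inverse scope over the subject via ordinary QR within the clause.

Yes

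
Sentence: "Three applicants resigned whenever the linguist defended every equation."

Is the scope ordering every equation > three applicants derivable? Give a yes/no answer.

No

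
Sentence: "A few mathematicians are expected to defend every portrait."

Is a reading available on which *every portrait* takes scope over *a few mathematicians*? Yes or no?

Yes

*every portrait* is inside a raising infinitive, which is transparent to QR (no CP barrier), so it behaves as a matrix argument.
No island intervenes, so both surface and inverse scope are derivable.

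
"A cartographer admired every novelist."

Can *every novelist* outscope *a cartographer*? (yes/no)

*every novelist* and *a cartographer* are in the same minimal clause.
Since no island is crossed, the inverse ordering is licensed alongside surface scope.
The sentence is scopally ambiguous between *a cartographer* > *every novelist* and *every novelist* > *a cartographer*.

Yes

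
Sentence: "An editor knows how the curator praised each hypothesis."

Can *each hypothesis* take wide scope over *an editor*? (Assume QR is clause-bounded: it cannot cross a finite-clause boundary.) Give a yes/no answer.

The target quantifier *each hypothesis* is part of the embedded question *how the curator praised each hypothesis*.
QR across an interrogative CP boundary is ruled out as a wh-island violation.
*each hypothesis* is confined to the island and cannot take scope over *an editor*.
(Only the surface reading survives: one fixed editor with respect to all the relevant hypotheses.)

No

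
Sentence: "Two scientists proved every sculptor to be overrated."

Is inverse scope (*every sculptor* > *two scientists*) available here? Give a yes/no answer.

*every sculptor* is an ECM subject; ECM complements are not islands, and the embedded quantifier may take matrix scope.
No island intervenes, so both surface and inverse scope are derivable.
Both orderings are possible: *two scientists* > *every sculptor* and *every sculptor* > *two scientists*.

Yes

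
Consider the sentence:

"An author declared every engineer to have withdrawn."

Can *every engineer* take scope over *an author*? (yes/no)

Yes

ECM infinitives lack a CP barrier, so *every engineer* can QR over the matrix subject *an author*.
QR within a single clause is free, so the lower quantifier may take scope over the higher one.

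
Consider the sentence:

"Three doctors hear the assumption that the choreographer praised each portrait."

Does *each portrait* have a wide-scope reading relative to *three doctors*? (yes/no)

No

*each portrait* is embedded in the complex NP *the assumption that the choreographer praised each portrait*.
Noun-complement clauses are scope islands (the Complex NP Constraint): a quantifier inside one cannot scope into the matrix.
*each portrait* is confined to the island and cannot take scope over *three doctors*.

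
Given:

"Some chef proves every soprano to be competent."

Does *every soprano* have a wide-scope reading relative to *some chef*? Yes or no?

Yes

*every soprano* is an ECM subject; ECM complements are not islands, and the embedded quantifier may take matrix scope.
With no island boundary between them, the object can take inverse scope over the subject via ordinary QR within the clause.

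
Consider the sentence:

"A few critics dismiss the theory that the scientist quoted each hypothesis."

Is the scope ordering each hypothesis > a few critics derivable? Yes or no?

No

*each hypothesis* is embedded in the complex NP *the theory that the scientist quoted each hypothesis*.
Since the clause is the complement of a nominal head, the CNPC blocks scope extraction.
So *each hypothesis* cannot raise high enough to outscope *a few critics*; only the surface ordering *a few critics* > *each hypothesis* is available.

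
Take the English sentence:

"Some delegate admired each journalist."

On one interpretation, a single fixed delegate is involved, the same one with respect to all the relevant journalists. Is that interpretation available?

Yes

The paraphrase describes the scope ordering *some delegate* > *each journalist*.
Surface scope (*some delegate* > *each journalist*) is always derivable; islands only block QR, not in-situ interpretation.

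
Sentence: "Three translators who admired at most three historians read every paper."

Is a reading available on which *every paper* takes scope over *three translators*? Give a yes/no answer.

Yes

Although the sentence contains a relative clause (*who admired at most three historians*), *every paper* is outside it, in the matrix VP.
Since no island is crossed, the inverse ordering is licensed alongside surface scope.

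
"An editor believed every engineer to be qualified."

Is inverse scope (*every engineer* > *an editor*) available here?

Yes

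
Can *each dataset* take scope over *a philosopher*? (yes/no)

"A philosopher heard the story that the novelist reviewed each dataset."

No

The target quantifier *each dataset* is part of the complex NP *the story that the novelist reviewed each dataset*.
The Complex NP Constraint bars QR out of the complement clause of a noun.
So the wide-scope reading for *each dataset* is blocked.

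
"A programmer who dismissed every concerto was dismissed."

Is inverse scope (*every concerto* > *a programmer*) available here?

No

The DP *every concerto* is contained in the relative clause *who dismissed every concerto*.
A relative clause is a scope island — quantifier raising cannot cross its boundary.
So *every concerto* cannot raise to a position above *a programmer*.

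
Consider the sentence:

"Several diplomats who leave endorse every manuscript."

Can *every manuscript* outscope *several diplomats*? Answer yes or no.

Yes

*every manuscript* is a matrix argument; only *several diplomats* is modified by the relative clause *who leave*, so the RC island is irrelevant to the target quantifier.
Ordinary QR to a clause-peripheral position gives the wide-scope LF for the lower DP.
The sentence is scopally ambiguous between *several diplomats* > *every manuscript* and *every manuscript* > *several diplomats*.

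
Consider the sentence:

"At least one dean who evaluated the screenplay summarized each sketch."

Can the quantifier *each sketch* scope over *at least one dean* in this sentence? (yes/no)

Yes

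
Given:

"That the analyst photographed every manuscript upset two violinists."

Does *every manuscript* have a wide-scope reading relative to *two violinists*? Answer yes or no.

The DP *every manuscript* is contained in the sentential subject *that the analyst photographed every manuscript*.
Sentential subjects are islands: a quantifier inside the subject clause cannot raise over the matrix predicate.
So *every manuscript* cannot raise to a position above *two violinists*.

No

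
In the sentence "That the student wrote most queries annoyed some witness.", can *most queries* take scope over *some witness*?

No

The DP *most queries* is contained in the sentential subject *that the student wrote most queries*.
The subject-island constraint blocks QR out of a clausal subject.
There is no licit LF on which *most queries* c-commands *some witness*.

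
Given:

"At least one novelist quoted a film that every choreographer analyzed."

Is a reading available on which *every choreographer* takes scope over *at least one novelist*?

The DP *every choreographer* is contained in the relative clause *that every choreographer analyzed* modifying *a film*.
The relative clause forms an island for QR, so the quantifier is confined to the head noun's restrictor.
So *every choreographer* cannot raise high enough to outscope *at least one novelist*; only the surface ordering *at least one novelist* > *every choreographer* is available.
(Only the surface reading survives: one fixed novelist with respect to all the relevant choreographers.)

No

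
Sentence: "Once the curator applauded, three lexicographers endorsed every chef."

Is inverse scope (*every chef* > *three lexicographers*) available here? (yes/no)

Although there is an adjunct clause, *every chef* is in the main clause, not inside the adjunct.
Clause-internal QR can adjoin the lower DP above the subject, yielding the inverse reading.

Yes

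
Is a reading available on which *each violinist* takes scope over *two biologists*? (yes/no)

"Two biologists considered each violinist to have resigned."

Yes

*each violinist* is the subject of an ECM infinitive — the infinitival complement of an ECM verb is not a scope island, so *each violinist* can raise into the matrix clause.
QR within a single clause is free, so the lower quantifier may take scope over the higher one.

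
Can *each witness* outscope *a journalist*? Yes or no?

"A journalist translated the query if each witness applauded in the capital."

No

*each witness* occurs within the adjunct clause *if each witness applauded in the capital*.
The adjunct-island constraint bars QR out of an adverbial clause.
So the wide-scope reading for *each witness* is blocked.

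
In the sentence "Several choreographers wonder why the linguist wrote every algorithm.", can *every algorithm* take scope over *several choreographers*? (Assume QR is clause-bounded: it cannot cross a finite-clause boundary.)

The DP *every algorithm* is contained in the embedded question *why the linguist wrote every algorithm*.
Embedded wh-clauses are opaque for QR, so the quantifier stays inside the question.
Hence only narrow scope for *every algorithm* (under *several choreographers*) survives.

No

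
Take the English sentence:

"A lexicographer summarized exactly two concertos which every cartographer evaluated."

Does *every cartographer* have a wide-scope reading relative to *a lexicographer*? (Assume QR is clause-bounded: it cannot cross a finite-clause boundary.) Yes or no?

Structurally, *every cartographer* is inside the relative clause *which every cartographer evaluated* modifying *exactly two concertos*.
Relative clauses are scope islands: a quantifier cannot QR out of a relative clause to take scope in the matrix clause.
So *every cartographer* cannot raise to a position above *a lexicographer*.

No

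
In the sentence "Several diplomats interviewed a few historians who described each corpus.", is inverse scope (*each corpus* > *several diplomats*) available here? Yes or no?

*each corpus* sits inside the relative clause *who described each corpus* modifying *a few historians*.
Quantifiers inside a relative clause are trapped there; the RC boundary blocks QR.
*each corpus* > *several diplomats* would require crossing that boundary, which is illicit.

No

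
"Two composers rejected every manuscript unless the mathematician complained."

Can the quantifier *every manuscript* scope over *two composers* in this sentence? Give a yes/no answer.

Although there is an adjunct clause, *every manuscript* is in the main clause, not inside the adjunct.
With no island boundary between them, the object can take inverse scope over the subject via ordinary QR within the clause.

Yes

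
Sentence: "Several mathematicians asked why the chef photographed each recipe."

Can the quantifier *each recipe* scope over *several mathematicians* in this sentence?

No

The target quantifier *each recipe* is part of the embedded question *why the chef photographed each recipe*.
The wh-island constraint blocks QR out of an embedded interrogative.
So the wide-scope reading for *each recipe* is blocked.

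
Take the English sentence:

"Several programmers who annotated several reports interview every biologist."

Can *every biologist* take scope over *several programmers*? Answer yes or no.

Although the sentence contains a relative clause (*who annotated several reports*), *every biologist* is outside it, in the matrix VP.
Ordinary QR to a clause-peripheral position gives the wide-scope LF for the lower DP.

Yes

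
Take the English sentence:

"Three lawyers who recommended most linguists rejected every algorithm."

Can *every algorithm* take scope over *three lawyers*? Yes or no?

The relative clause *who recommended most linguists* modifies *three lawyers*, but *every algorithm* is not inside that relative clause — it is an argument of the matrix verb.
Clause-internal QR can adjoin the lower DP above the subject, yielding the inverse reading.
So *every algorithm* > *three lawyers* is among the available readings.

Yes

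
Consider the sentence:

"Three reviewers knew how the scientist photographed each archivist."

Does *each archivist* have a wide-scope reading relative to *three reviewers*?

*each archivist* sits inside the embedded question *how the scientist photographed each archivist*.
Embedded questions are wh-islands: a quantifier inside an indirect question cannot QR into the matrix clause.
So *each archivist* cannot raise high enough to outscope *three reviewers*; only the surface ordering *three reviewers* > *each archivist* is available.

No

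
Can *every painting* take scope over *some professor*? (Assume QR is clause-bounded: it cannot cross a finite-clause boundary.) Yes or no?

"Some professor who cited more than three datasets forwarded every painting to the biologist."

Although the sentence contains a relative clause (*who cited more than three datasets*), *every painting* is outside it, in the matrix VP.
QR within a single clause is free, so the lower quantifier may take scope over the higher one.

Yes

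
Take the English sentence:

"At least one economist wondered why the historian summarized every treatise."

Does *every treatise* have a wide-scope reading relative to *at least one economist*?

No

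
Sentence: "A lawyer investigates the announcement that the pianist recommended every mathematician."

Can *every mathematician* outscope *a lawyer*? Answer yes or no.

*every mathematician* occurs within the complex NP *the announcement that the pianist recommended every mathematician*.
Since the clause is the complement of a nominal head, the CNPC blocks scope extraction.
So the wide-scope reading for *every mathematician* is blocked.

No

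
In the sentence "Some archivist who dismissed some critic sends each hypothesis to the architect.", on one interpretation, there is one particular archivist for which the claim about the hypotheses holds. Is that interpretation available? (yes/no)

That reading corresponds to *some archivist* > *each hypothesis*.
That is the surface-scope ordering, which is always one of the available readings — island constraints only ever restrict inverse scope.

Yes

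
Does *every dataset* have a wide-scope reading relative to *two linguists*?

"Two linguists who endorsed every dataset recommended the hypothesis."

*every dataset* is embedded in the relative clause *who endorsed every dataset*.
A relative clause is a scope island — quantifier raising cannot cross its boundary.
There is no licit LF on which *every dataset* c-commands *two linguists*.

No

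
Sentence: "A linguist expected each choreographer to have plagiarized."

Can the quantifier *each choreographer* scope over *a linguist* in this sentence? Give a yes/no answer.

Yes

*each choreographer* is the subject of an ECM infinitive — the infinitival complement of an ECM verb is not a scope island, so *each choreographer* can raise into the matrix clause.
Nothing blocks QR of the lower DP to a position above the higher one, so inverse scope is available.
Both orderings are possible: *a linguist* > *each choreographer* and *each choreographer* > *a linguist*.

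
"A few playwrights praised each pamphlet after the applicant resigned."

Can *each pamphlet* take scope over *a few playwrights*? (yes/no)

Yes

Neither queried DP is inside the adjunct, so the adjunct-island constraint does not apply.
QR within a single clause is free, so the lower quantifier may take scope over the higher one.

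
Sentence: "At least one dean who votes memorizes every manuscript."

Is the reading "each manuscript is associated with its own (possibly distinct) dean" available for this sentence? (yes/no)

That reading corresponds to *every manuscript* > *at least one dean*.
Although the sentence contains a relative clause (*who votes*), *every manuscript* is outside it, in the matrix VP.
With no island boundary between them, the object can take inverse scope over the subject via ordinary QR within the clause.
The sentence is scopally ambiguous between *at least one dean* > *every manuscript* and *every manuscript* > *at least one dean*.

Yes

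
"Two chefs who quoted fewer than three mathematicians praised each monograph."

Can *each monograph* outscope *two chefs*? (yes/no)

*each monograph* sits in the matrix clause, not in the relative clause on *two chefs*.
Since no island is crossed, the inverse ordering is licensed alongside surface scope.

Yes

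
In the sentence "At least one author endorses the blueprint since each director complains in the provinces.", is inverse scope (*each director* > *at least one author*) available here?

The DP *each director* is contained in the adjunct clause *since each director complains in the provinces*.
The adjunct-island constraint bars QR out of an adverbial clause.
So *each director* cannot raise high enough to outscope *at least one author*; only the surface ordering *at least one author* > *each director* is available.
(Only the surface reading survives: one fixed author with respect to all the relevant directors.)

No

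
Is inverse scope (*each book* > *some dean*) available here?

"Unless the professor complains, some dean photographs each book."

Neither queried DP is inside the adjunct, so the adjunct-island constraint does not apply.
With no island boundary between them, the object can take inverse scope over the subject via ordinary QR within the clause.

Yes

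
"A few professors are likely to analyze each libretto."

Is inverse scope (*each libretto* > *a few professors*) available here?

*each libretto* is inside a raising infinitive, which is transparent to QR (no CP barrier), so it behaves as a matrix argument.
Ordinary QR to a clause-peripheral position gives the wide-scope LF for the lower DP.
Both orderings are possible: *a few professors* > *each libretto* and *each libretto* > *a few professors*.

Yes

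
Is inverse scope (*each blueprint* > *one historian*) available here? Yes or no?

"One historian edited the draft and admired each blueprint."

No

Structurally, *each blueprint* is inside one conjunct of the coordinate structure (*admired each blueprint*).
Coordinate structures are islands for non-across-the-board movement, QR included.
The inverse ordering *each blueprint* > *one historian* is therefore underivable.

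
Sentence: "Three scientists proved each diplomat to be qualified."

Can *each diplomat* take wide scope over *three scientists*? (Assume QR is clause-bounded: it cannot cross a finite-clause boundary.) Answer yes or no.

*each diplomat* is an ECM subject; ECM complements are not islands, and the embedded quantifier may take matrix scope.
With no island boundary between them, the object can take inverse scope over the subject via ordinary QR within the clause.
Both orderings are possible: *three scientists* > *each diplomat* and *each diplomat* > *three scientists*.

Yes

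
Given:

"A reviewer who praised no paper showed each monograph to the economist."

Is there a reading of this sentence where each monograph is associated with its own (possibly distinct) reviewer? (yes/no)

Yes

That reading corresponds to *each monograph* > *a reviewer*.
*each monograph* sits in the matrix clause, not in the relative clause on *a reviewer*.
Ordinary QR to a clause-peripheral position gives the wide-scope LF for the lower DP.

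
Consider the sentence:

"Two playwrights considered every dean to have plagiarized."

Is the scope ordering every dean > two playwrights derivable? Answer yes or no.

This is an ECM construction: *every dean* is the infinitival subject, Case-marked by the matrix verb, and the infinitive is transparent for QR.
Since no island is crossed, the inverse ordering is licensed alongside surface scope.
So *every dean* > *two playwrights* is among the available readings.

Yes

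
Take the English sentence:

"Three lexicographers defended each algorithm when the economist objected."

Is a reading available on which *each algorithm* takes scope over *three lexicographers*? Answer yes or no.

Yes

The adjunct clause does not contain *each algorithm*, which is the matrix object.
Nothing blocks QR of the lower DP to a position above the higher one, so inverse scope is available.
The sentence is scopally ambiguous between *three lexicographers* > *each algorithm* and *each algorithm* > *three lexicographers*.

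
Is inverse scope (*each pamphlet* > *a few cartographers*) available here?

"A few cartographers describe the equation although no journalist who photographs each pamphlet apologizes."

No

The DP *each pamphlet* is contained in the relative clause *who photographs each pamphlet*, which is itself inside the adjunct *although no journalist who photographs each pamphlet apologizes*.
Even if one barrier were somehow void, the other would still block QR.
*each pamphlet* is confined to the island and cannot take scope over *a few cartographers*.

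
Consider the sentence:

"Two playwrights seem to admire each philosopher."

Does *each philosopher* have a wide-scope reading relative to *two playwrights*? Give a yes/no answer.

Raising constructions are monoclausal for scope purposes; *each philosopher* is not separated from *two playwrights* by any island.
Clause-internal QR can adjoin the lower DP above the subject, yielding the inverse reading.

Yes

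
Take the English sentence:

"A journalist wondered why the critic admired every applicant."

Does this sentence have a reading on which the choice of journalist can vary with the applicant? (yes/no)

No

The described interpretation is the *every applicant* > *a journalist* scoping.
The DP *every applicant* is contained in the embedded question *why the critic admired every applicant*.
Embedded wh-clauses are opaque for QR, so the quantifier stays inside the question.
So *every applicant* cannot raise high enough to outscope *a journalist*; only the surface ordering *a journalist* > *every applicant* is available.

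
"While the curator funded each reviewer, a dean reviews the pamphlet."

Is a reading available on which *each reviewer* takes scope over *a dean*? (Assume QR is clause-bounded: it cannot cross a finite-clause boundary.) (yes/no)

No

The target quantifier *each reviewer* is part of the adjunct clause *while the curator funded each reviewer*.
Since the clause is an adjunct (not a complement), the Adjunct Condition blocks QR across its edge.
The ordering *each reviewer* > *a dean* is therefore underivable.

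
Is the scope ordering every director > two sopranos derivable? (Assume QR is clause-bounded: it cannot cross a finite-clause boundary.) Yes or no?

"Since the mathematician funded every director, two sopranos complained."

No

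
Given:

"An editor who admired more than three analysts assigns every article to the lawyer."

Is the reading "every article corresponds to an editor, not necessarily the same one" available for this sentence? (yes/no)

Yes

That reading corresponds to *every article* > *an editor*.
*every article* is a matrix argument; only *an editor* is modified by the relative clause *who admired more than three analysts*, so the RC island is irrelevant to the target quantifier.
No island intervenes, so both surface and inverse scope are derivable.
So *every article* > *an editor* is among the available readings.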